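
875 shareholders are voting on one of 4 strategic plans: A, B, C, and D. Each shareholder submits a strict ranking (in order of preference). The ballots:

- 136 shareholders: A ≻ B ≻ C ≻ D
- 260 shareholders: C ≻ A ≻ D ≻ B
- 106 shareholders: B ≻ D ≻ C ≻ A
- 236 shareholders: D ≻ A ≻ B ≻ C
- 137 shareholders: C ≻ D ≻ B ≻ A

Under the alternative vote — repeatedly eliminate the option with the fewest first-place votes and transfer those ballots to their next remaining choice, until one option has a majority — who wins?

Round 1: A 136, B 106, C 397, D 236. Eliminate B.
Round 2: A 136, C 397, D 342. Eliminate A.
Round 3: C 533, D 342. C has a majority.

C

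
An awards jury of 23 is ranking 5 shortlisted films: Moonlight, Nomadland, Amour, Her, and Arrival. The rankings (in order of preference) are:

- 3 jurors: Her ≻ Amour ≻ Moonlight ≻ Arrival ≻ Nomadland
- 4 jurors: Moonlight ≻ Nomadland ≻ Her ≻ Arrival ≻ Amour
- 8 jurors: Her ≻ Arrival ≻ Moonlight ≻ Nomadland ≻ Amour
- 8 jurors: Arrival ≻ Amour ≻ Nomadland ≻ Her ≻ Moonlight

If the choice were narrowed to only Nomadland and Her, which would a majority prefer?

Nomadland

Voters preferring Nomadland to Her: 12; preferring Her to Nomadland: 11.
Nomadland wins the head-to-head.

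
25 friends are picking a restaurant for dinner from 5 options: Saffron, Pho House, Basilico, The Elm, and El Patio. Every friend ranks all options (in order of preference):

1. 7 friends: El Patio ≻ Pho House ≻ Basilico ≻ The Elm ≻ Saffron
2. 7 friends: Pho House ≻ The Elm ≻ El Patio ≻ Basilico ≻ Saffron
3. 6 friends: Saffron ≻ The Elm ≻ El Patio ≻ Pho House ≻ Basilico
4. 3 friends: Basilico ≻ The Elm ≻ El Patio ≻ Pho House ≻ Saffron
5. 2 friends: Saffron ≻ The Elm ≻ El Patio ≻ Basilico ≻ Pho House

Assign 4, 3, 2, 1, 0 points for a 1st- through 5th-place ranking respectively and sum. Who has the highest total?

El Patio

Saffron: 7·0 + 7·0 + 6·4 + 3·0 + 2·4 = 32
Pho House: 7·3 + 7·4 + 6·1 + 3·1 + 2·0 = 58
Basilico: 7·2 + 7·1 + 6·0 + 3·4 + 2·1 = 35
The Elm: 7·1 + 7·3 + 6·3 + 3·3 + 2·3 = 61
El Patio: 7·4 + 7·2 + 6·2 + 3·2 + 2·2 = 64
El Patio has the highest Borda score (64).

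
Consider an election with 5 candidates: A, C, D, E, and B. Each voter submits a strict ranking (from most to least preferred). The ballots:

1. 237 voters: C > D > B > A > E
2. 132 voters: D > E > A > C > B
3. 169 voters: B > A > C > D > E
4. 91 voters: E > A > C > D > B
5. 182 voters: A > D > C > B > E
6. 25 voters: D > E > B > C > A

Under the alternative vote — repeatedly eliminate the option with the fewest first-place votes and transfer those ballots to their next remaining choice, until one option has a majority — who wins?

A

Round 1: A 182, C 237, D 157, E 91, B 169. Eliminate E.
Round 2: A 273, C 237, D 157, B 169. Eliminate D.
Round 3: A 405, C 237, B 194. Eliminate B.
Round 4: A 574, C 262. A has a majority.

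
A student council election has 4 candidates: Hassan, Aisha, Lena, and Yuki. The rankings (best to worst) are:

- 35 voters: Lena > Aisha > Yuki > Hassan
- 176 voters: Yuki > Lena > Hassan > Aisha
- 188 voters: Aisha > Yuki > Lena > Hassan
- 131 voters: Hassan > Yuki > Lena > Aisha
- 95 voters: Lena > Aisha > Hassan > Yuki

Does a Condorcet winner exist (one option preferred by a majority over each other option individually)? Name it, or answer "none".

Checking pairwise contests:
Aisha beats Hassan 318–307.
Lena beats Aisha 437–188.
Yuki beats Lena 495–130.
Aisha beats Yuki 318–307.
Every option loses at least one head-to-head, so there is no Condorcet winner.

none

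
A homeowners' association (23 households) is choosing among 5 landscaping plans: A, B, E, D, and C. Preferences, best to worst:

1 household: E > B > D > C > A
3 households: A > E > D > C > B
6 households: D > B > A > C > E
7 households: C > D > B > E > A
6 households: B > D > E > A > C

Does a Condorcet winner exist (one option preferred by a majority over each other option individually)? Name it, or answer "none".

D

D vs A: 20–3 for D.
D vs B: 16–7 for D.
D vs E: 19–4 for D.
D vs C: 16–7 for D.
D beats every other option head-to-head.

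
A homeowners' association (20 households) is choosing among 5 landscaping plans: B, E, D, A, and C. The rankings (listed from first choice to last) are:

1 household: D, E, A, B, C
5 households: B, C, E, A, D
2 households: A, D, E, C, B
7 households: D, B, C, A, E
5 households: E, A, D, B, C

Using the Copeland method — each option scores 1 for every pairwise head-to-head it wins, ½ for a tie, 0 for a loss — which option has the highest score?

B: beats E, A, and C; loses to D → score 3.
E: beats A; ties D; loses to B and C → score 1.5.
D: beats B and C; ties E; loses to A → score 2.5.
A: beats D; loses to B, E, and C → score 1.
C: beats E and A; loses to B and D → score 2.
B has the best pairwise record.

B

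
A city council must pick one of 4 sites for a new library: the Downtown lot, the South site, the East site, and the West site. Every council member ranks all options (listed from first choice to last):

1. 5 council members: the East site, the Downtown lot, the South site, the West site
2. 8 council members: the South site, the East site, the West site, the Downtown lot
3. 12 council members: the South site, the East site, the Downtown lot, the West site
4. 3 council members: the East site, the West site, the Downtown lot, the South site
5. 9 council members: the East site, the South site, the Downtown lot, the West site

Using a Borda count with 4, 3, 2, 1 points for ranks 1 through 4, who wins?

the Downtown lot: 5·3 + 8·1 + 12·2 + 3·2 + 9·2 = 71
the South site: 5·2 + 8·4 + 12·4 + 3·1 + 9·3 = 120
the East site: 5·4 + 8·3 + 12·3 + 3·4 + 9·4 = 128
the West site: 5·1 + 8·2 + 12·1 + 3·3 + 9·1 = 51
the East site has the highest Borda score (128).

the East site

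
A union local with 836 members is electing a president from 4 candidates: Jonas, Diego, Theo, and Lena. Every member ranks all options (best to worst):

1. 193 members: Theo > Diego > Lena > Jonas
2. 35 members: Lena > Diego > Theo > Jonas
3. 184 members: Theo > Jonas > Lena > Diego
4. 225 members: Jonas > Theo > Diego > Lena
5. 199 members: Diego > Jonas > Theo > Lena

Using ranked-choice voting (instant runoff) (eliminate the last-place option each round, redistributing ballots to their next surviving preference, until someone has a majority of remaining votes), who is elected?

Round 1: Jonas 225, Diego 199, Theo 377, Lena 35. Eliminate Lena.
Round 2: Jonas 225, Diego 234, Theo 377. Eliminate Jonas.
Round 3: Diego 234, Theo 602. Theo has a majority.

Theo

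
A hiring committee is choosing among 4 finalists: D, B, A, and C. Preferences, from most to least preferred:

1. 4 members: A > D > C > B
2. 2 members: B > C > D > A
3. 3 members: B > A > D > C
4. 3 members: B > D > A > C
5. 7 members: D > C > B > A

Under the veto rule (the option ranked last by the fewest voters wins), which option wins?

D

Last-place votes: D 0, B 4, A 9, C 6.
D is ranked last by the fewest voters, so D wins.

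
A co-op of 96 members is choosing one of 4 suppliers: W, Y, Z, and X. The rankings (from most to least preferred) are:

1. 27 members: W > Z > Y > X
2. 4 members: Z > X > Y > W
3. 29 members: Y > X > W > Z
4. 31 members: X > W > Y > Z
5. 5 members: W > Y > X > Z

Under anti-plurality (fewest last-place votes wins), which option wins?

Y

Last-place votes: W 4, Y 0, Z 65, X 27.
Y is ranked last by the fewest voters, so Y wins.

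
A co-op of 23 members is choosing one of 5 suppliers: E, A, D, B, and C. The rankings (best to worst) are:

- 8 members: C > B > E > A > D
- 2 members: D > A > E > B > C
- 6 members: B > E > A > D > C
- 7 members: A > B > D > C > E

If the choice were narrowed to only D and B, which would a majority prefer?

Voters preferring D to B: 2; preferring B to D: 21.
B wins the head-to-head.

B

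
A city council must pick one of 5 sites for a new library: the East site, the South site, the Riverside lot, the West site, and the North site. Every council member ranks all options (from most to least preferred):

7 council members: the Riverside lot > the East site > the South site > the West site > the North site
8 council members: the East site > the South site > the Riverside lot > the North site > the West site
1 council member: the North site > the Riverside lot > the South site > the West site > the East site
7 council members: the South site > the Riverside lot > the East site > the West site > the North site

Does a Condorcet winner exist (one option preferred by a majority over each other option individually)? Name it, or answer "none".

none

Checking pairwise contests:
the Riverside lot beats the East site 15–8.
the East site beats the South site 15–8.
the South site beats the Riverside lot 15–8.
the East site beats the West site 22–1.
the East site beats the North site 22–1.
Every option loses at least one head-to-head, so there is no Condorcet winner.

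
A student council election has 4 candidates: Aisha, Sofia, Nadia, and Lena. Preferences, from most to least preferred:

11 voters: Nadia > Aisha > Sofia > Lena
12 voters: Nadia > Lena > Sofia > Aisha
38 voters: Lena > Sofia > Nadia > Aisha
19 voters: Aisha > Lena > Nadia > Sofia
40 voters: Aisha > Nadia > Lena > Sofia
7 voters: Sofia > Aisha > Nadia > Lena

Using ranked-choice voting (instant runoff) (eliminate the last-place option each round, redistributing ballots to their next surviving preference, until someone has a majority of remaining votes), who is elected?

Round 1: Aisha 59, Sofia 7, Nadia 23, Lena 38. Eliminate Sofia.
Round 2: Aisha 66, Nadia 23, Lena 38. Aisha has a majority.

Aisha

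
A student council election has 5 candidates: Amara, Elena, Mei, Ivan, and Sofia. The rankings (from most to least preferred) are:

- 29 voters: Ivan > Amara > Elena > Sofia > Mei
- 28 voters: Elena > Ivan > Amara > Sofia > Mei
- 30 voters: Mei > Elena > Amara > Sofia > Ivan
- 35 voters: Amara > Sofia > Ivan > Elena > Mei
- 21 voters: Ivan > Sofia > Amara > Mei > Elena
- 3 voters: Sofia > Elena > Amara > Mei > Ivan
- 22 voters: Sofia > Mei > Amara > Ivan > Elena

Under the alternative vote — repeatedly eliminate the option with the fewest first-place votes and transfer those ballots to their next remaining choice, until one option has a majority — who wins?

Round 1: Amara 35, Elena 28, Mei 30, Ivan 50, Sofia 25. Eliminate Sofia.
Round 2: Amara 35, Elena 31, Mei 52, Ivan 50. Eliminate Elena.
Round 3: Amara 38, Mei 52, Ivan 78. Eliminate Amara.
Round 4: Mei 55, Ivan 113. Ivan has a majority.

Ivan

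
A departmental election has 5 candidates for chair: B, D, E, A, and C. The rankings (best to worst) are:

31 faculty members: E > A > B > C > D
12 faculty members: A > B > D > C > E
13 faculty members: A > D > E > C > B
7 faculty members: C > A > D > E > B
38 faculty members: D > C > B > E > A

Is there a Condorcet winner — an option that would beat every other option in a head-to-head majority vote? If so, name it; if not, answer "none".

Checking pairwise contests:
D beats B 58–43.
A beats D 63–38.
D beats E 70–31.
E beats A 69–32.
D beats C 63–38.
Every option loses at least one head-to-head, so there is no Condorcet winner.

none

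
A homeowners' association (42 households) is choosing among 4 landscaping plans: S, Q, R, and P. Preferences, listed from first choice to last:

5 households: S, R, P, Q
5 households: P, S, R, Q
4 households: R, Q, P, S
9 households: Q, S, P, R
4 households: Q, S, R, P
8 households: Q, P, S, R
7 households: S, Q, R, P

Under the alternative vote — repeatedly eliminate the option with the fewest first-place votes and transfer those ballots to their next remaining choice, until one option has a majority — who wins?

Q

Round 1: S 12, Q 21, R 4, P 5. Eliminate R.
Round 2: S 12, Q 25, P 5. Q has a majority.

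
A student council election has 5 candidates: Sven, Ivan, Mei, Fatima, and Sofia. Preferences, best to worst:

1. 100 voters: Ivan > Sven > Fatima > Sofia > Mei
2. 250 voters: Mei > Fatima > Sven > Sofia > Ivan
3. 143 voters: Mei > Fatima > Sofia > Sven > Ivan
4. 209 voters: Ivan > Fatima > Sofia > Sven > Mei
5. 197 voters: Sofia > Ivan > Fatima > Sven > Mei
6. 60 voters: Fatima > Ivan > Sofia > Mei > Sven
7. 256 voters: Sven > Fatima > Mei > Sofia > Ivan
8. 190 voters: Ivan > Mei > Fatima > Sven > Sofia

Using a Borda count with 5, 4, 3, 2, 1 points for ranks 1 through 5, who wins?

Fatima

Sven: 100·4 + 250·3 + 143·2 + 209·2 + 197·2 + 60·1 + 256·5 + 190·2 = 3968
Ivan: 100·5 + 250·1 + 143·1 + 209·5 + 197·4 + 60·4 + 256·1 + 190·5 = 4172
Mei: 100·1 + 250·5 + 143·5 + 209·1 + 197·1 + 60·2 + 256·3 + 190·4 = 4119
Fatima: 100·3 + 250·4 + 143·4 + 209·4 + 197·3 + 60·5 + 256·4 + 190·3 = 5193
Sofia: 100·2 + 250·2 + 143·3 + 209·3 + 197·5 + 60·3 + 256·2 + 190·1 = 3623
Fatima has the highest Borda score (5193).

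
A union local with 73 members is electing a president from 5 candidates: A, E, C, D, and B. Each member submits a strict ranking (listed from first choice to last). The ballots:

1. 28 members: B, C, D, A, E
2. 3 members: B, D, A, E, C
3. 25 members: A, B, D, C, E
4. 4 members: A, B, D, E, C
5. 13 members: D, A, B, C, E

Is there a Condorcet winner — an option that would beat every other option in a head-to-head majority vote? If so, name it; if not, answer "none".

Checking pairwise contests:
D beats A 44–29.
A beats E 73–0.
A beats C 45–28.
B beats D 60–13.
A beats B 42–31.
Every option loses at least one head-to-head, so there is no Condorcet winner.

none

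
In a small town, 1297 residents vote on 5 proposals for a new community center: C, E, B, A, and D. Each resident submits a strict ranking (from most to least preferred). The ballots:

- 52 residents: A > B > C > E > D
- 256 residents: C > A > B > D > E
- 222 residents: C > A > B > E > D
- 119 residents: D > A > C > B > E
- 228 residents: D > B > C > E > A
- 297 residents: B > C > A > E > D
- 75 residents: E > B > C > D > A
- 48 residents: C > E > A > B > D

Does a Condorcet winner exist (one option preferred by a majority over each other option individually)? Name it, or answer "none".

Checking pairwise contests:
B beats C 652–645.
C beats E 1222–75.
A beats B 697–600.
C beats A 1126–171.
C beats D 950–347.
Every option loses at least one head-to-head, so there is no Condorcet winner.

none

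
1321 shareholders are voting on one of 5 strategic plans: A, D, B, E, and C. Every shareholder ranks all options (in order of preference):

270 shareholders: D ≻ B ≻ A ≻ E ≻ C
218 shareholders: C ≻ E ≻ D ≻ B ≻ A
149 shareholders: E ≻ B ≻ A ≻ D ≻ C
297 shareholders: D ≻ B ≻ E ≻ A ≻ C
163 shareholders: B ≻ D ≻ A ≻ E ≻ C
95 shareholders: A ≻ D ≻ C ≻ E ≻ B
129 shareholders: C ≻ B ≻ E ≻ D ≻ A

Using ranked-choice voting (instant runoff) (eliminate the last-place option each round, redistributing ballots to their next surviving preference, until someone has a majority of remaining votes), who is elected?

Round 1: A 95, D 567, B 163, E 149, C 347. Eliminate A.
Round 2: D 662, B 163, E 149, C 347. D has a majority.

D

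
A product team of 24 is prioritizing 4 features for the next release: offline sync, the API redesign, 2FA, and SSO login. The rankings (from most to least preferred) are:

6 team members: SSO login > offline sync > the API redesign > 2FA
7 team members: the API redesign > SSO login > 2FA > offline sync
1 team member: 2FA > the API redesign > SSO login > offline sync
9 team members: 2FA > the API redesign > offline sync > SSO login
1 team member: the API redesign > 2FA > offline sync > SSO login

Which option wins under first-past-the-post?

First-place votes: offline sync 0, the API redesign 8, 2FA 10, SSO login 6.
2FA has the most first-place votes.

2FA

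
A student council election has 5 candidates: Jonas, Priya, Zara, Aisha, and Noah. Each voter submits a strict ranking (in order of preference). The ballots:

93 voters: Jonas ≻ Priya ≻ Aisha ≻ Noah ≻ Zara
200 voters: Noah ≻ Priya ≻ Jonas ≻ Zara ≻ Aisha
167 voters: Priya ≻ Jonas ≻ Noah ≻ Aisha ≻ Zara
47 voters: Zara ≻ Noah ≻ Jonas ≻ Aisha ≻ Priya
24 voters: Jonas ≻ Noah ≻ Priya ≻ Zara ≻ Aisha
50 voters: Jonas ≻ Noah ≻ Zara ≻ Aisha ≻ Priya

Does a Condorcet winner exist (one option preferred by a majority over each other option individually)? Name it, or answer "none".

none

Checking pairwise contests:
Priya beats Jonas 367–214.
Noah beats Priya 321–260.
Jonas beats Zara 534–47.
Jonas beats Aisha 581–0.
Jonas beats Noah 334–247.
Every option loses at least one head-to-head, so there is no Condorcet winner.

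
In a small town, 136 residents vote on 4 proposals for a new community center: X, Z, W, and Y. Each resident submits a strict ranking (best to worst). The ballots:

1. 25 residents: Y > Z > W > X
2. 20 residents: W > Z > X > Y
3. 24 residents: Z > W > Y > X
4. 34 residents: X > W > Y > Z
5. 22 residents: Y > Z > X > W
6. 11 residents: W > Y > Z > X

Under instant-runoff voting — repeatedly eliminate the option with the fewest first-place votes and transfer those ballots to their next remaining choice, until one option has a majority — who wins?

Round 1: X 34, Z 24, W 31, Y 47. Eliminate Z.
Round 2: X 34, W 55, Y 47. Eliminate X.
Round 3: W 89, Y 47. W has a majority.

W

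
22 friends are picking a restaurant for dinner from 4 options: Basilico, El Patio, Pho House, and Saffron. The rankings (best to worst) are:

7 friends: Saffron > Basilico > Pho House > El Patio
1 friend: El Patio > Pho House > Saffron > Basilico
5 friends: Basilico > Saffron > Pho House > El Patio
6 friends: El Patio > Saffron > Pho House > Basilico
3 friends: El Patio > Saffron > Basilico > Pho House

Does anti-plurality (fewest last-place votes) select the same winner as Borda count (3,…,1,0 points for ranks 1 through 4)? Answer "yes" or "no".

yes

Anti-plurality — last-place votes: Basilico 7, El Patio 12, Pho House 3, Saffron 0. Winner: Saffron.
Borda — scores: Basilico 32, El Patio 30, Pho House 20, Saffron 50. Winner: Saffron.
The two methods agree.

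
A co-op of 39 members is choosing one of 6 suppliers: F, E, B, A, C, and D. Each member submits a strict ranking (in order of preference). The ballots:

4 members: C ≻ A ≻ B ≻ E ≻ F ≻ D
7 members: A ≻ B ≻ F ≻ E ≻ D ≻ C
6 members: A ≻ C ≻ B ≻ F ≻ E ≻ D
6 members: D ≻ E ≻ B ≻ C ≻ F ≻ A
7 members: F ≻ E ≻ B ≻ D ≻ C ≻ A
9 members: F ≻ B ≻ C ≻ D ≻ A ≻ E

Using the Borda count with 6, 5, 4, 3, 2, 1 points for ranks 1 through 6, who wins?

F: 4·2 + 7·4 + 6·3 + 6·2 + 7·6 + 9·6 = 162
E: 4·3 + 7·3 + 6·2 + 6·5 + 7·5 + 9·1 = 119
B: 4·4 + 7·5 + 6·4 + 6·4 + 7·4 + 9·5 = 172
A: 4·5 + 7·6 + 6·6 + 6·1 + 7·1 + 9·2 = 129
C: 4·6 + 7·1 + 6·5 + 6·3 + 7·2 + 9·4 = 129
D: 4·1 + 7·2 + 6·1 + 6·6 + 7·3 + 9·3 = 108
B has the highest Borda score (172).

B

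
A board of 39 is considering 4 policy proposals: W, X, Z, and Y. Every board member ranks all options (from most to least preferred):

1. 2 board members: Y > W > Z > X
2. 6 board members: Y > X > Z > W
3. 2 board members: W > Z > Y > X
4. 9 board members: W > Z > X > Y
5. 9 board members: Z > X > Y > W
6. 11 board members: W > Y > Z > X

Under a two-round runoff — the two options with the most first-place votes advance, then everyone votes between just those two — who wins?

Round 1 first-place votes: W 22, X 0, Z 9, Y 8.
W and Z advance.
Runoff: W is preferred to Z by 24 voters; Z by 15.
W wins the runoff.

W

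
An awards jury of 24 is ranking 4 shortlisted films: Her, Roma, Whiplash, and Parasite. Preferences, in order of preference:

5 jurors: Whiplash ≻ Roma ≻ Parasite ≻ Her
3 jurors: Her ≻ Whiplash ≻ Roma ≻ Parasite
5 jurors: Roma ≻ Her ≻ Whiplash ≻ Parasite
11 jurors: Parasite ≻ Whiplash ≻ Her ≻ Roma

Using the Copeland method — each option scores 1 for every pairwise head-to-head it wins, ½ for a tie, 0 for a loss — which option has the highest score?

Her: beats Roma; loses to Whiplash and Parasite → score 1.
Roma: beats Parasite; loses to Her and Whiplash → score 1.
Whiplash: beats Her, Roma, and Parasite → score 3.
Parasite: beats Her; loses to Roma and Whiplash → score 1.
Whiplash has the best pairwise record.

Whiplash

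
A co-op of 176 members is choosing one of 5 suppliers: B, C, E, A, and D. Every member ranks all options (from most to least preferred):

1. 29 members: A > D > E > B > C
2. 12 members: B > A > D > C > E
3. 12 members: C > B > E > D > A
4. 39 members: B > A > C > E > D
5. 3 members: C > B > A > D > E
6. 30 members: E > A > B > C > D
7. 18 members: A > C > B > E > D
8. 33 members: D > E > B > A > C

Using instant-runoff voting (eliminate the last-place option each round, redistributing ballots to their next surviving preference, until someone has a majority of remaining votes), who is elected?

B

Round 1: B 51, C 15, E 30, A 47, D 33. Eliminate C.
Round 2: B 66, E 30, A 47, D 33. Eliminate E.
Round 3: B 66, A 77, D 33. Eliminate D.
Round 4: B 99, A 77. B has a majority.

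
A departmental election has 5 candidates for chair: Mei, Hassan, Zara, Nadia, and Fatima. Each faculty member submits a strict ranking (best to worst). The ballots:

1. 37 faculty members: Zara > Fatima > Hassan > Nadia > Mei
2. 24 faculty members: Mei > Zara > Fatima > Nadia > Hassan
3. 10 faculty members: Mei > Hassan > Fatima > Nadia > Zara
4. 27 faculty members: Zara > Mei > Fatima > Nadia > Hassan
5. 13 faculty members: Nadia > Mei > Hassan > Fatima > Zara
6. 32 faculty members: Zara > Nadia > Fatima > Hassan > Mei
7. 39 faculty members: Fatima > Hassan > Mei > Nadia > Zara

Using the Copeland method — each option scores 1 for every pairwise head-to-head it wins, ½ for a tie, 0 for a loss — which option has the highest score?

Mei: beats Nadia; loses to Hassan, Zara, and Fatima → score 1.
Hassan: beats Mei; loses to Zara, Nadia, and Fatima → score 1.
Zara: beats Mei, Hassan, Nadia, and Fatima → score 4.
Nadia: beats Hassan; loses to Mei, Zara, and Fatima → score 1.
Fatima: beats Mei, Hassan, and Nadia; loses to Zara → score 3.
Zara has the best pairwise record.

Zara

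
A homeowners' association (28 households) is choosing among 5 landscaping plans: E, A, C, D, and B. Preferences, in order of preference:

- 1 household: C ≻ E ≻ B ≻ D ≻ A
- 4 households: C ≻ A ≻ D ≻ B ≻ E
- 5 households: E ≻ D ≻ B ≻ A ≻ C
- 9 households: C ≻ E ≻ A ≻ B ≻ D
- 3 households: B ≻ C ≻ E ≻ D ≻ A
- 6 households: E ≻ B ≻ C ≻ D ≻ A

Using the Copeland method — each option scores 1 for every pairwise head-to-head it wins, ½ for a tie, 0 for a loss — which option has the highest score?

C

E: beats A, D, and B; loses to C → score 3.
A: loses to E, C, D, and B → score 0.
C: beats E, A, and D; ties B → score 3.5.
D: beats A; loses to E, C, and B → score 1.
B: beats A and D; ties C; loses to E → score 2.5.
C has the best pairwise record.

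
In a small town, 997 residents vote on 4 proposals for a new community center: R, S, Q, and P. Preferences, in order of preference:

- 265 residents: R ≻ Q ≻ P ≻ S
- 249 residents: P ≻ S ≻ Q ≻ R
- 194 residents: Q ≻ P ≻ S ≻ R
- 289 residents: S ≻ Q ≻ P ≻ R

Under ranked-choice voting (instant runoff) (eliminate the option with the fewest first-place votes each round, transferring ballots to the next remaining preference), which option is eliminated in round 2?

Round 1: R 265, S 289, Q 194, P 249. Eliminate Q.
Round 2: R 265, S 289, P 443. Eliminate R.

R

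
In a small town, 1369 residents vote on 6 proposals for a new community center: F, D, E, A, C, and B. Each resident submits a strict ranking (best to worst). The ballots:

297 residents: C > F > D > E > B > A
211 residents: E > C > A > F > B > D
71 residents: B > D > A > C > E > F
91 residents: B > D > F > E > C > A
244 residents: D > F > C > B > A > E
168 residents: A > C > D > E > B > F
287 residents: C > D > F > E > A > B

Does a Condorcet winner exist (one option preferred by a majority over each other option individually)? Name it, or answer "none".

C vs F: 1034–335 for C.
C vs D: 963–406 for C.
C vs E: 1067–302 for C.
C vs A: 1130–239 for C.
C vs B: 1207–162 for C.
C beats every other option head-to-head.

C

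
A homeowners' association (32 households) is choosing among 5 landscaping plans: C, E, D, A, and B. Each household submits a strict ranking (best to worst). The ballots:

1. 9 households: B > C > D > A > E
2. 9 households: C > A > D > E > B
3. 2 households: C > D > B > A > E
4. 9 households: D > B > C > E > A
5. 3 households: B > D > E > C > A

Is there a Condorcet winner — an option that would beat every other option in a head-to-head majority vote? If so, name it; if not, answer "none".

none

Checking pairwise contests:
B beats C 21–11.
C beats E 29–3.
C beats D 20–12.
C beats A 32–0.
D beats B 20–12.
Every option loses at least one head-to-head, so there is no Condorcet winner.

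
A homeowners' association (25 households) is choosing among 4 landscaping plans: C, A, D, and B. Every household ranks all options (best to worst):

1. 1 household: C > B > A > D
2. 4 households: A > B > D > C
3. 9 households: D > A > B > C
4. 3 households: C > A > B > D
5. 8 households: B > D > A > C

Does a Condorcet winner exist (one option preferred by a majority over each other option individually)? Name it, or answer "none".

Checking pairwise contests:
A beats C 21–4.
D beats A 17–8.
B beats D 16–9.
A beats B 16–9.
Every option loses at least one head-to-head, so there is no Condorcet winner.

none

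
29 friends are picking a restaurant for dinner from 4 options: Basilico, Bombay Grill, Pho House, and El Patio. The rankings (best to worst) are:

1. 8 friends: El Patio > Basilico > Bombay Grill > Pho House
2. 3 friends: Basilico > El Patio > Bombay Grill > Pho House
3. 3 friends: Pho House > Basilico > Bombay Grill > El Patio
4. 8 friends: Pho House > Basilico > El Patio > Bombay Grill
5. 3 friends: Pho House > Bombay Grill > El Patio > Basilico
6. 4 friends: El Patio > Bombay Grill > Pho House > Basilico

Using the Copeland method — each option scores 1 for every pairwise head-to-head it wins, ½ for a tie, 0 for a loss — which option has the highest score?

Basilico: beats Bombay Grill; loses to Pho House and El Patio → score 1.
Bombay Grill: beats Pho House; loses to Basilico and El Patio → score 1.
Pho House: beats Basilico; loses to Bombay Grill and El Patio → score 1.
El Patio: beats Basilico, Bombay Grill, and Pho House → score 3.
El Patio has the best pairwise record.

El Patio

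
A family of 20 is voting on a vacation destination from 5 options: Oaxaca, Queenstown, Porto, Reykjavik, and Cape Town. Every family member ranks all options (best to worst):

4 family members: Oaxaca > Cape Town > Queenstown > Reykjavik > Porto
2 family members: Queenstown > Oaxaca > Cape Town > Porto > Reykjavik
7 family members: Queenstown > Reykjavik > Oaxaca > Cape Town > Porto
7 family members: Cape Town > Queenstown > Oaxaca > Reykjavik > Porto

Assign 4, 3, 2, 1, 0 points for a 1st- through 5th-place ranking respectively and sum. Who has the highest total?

Oaxaca: 4·4 + 2·3 + 7·2 + 7·2 = 50
Queenstown: 4·2 + 2·4 + 7·4 + 7·3 = 65
Porto: 4·0 + 2·1 + 7·0 + 7·0 = 2
Reykjavik: 4·1 + 2·0 + 7·3 + 7·1 = 32
Cape Town: 4·3 + 2·2 + 7·1 + 7·4 = 51
Queenstown has the highest Borda score (65).

Queenstown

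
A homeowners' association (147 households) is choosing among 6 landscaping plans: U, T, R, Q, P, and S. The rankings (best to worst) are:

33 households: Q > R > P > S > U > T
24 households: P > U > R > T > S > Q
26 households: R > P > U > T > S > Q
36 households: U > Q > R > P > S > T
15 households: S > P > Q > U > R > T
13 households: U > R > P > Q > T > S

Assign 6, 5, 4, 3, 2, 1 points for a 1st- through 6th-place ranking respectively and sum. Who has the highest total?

U: 33·2 + 24·5 + 26·4 + 36·6 + 15·3 + 13·6 = 629
T: 33·1 + 24·3 + 26·3 + 36·1 + 15·1 + 13·2 = 260
R: 33·5 + 24·4 + 26·6 + 36·4 + 15·2 + 13·5 = 656
Q: 33·6 + 24·1 + 26·1 + 36·5 + 15·4 + 13·3 = 527
P: 33·4 + 24·6 + 26·5 + 36·3 + 15·5 + 13·4 = 641
S: 33·3 + 24·2 + 26·2 + 36·2 + 15·6 + 13·1 = 374
R has the highest Borda score (656).

R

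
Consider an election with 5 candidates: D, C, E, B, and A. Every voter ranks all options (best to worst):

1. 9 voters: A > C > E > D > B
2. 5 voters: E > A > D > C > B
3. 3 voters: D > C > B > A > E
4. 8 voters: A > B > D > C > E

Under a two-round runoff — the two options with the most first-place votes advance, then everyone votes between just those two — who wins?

A

Round 1 first-place votes: D 3, C 0, E 5, B 0, A 17.
A and E advance.
Runoff: A is preferred to E by 20 voters; E by 5.
A wins the runoff.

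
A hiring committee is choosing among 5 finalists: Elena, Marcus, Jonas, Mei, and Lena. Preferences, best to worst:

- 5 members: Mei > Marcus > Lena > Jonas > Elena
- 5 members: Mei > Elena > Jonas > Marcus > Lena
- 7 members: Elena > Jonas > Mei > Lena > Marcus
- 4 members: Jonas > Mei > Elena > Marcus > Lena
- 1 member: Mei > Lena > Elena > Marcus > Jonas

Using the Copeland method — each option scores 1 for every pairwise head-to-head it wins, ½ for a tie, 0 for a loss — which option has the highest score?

Elena: beats Marcus, Jonas, and Lena; loses to Mei → score 3.
Marcus: beats Lena; loses to Elena, Jonas, and Mei → score 1.
Jonas: beats Marcus and Lena; ties Mei; loses to Elena → score 2.5.
Mei: beats Elena, Marcus, and Lena; ties Jonas → score 3.5.
Lena: loses to Elena, Marcus, Jonas, and Mei → score 0.
Mei has the best pairwise record.

Mei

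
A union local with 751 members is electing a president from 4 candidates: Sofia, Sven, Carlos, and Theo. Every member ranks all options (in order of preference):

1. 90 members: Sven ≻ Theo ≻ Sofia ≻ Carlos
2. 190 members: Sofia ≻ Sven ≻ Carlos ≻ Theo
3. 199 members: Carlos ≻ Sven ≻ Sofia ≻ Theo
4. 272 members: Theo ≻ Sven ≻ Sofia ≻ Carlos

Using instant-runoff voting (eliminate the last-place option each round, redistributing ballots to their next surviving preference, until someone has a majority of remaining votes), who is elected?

Round 1: Sofia 190, Sven 90, Carlos 199, Theo 272. Eliminate Sven.
Round 2: Sofia 190, Carlos 199, Theo 362. Eliminate Sofia.
Round 3: Carlos 389, Theo 362. Carlos has a majority.

Carlos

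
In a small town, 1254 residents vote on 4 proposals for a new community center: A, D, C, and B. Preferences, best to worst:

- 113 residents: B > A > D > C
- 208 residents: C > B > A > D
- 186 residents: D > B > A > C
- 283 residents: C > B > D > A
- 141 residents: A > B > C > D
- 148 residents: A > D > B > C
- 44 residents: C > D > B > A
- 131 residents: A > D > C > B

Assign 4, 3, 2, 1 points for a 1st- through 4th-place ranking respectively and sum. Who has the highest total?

B

A: 113·3 + 208·2 + 186·2 + 283·1 + 141·4 + 148·4 + 44·1 + 131·4 = 3134
D: 113·2 + 208·1 + 186·4 + 283·2 + 141·1 + 148·3 + 44·3 + 131·3 = 2854
C: 113·1 + 208·4 + 186·1 + 283·4 + 141·2 + 148·1 + 44·4 + 131·2 = 3131
B: 113·4 + 208·3 + 186·3 + 283·3 + 141·3 + 148·2 + 44·2 + 131·1 = 3421
B has the highest Borda score (3421).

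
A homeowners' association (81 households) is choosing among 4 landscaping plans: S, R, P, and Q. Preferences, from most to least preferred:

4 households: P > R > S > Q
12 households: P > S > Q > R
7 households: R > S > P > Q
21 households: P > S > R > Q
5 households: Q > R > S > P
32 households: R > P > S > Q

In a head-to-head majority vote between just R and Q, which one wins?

R

Voters preferring R to Q: 64; preferring Q to R: 17.
R wins the head-to-head.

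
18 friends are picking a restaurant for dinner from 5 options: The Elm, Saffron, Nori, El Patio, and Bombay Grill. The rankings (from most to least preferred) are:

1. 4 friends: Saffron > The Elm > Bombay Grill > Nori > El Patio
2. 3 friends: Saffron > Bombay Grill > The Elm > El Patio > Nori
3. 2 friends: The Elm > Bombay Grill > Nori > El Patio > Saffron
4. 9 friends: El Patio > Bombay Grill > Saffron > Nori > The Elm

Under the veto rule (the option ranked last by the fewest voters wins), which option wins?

Last-place votes: The Elm 9, Saffron 2, Nori 3, El Patio 4, Bombay Grill 0.
Bombay Grill is ranked last by the fewest voters, so Bombay Grill wins.

Bombay Grill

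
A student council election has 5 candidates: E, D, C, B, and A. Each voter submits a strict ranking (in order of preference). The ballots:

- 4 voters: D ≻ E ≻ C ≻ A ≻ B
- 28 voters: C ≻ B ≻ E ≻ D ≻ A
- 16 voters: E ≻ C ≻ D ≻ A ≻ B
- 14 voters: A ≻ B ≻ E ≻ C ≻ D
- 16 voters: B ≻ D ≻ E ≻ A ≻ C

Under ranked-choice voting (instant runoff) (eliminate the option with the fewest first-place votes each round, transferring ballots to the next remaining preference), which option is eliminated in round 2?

Round 1: E 16, D 4, C 28, B 16, A 14. Eliminate D.
Round 2: E 20, C 28, B 16, A 14. Eliminate A.

A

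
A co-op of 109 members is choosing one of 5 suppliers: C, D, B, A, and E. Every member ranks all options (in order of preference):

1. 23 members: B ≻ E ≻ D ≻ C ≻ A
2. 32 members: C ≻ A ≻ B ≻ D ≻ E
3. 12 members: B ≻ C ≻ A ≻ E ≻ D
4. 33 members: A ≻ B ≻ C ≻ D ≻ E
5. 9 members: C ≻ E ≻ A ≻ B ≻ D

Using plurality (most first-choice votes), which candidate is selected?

C

First-place votes: C 41, D 0, B 35, A 33, E 0.
C has the most first-place votes.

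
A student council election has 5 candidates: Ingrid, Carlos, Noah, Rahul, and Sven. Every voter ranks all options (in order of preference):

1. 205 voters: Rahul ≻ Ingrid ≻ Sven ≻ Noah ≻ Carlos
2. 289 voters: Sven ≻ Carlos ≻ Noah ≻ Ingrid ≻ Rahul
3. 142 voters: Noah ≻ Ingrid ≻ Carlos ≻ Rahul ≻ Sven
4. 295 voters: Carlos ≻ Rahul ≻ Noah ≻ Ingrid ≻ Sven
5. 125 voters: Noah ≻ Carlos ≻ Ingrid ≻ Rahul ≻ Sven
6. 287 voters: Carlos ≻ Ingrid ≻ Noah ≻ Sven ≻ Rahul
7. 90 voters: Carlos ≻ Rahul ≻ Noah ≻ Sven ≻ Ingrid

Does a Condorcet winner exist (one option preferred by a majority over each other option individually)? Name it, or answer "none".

Carlos vs Ingrid: 1086–347 for Carlos.
Carlos vs Noah: 961–472 for Carlos.
Carlos vs Rahul: 1228–205 for Carlos.
Carlos vs Sven: 939–494 for Carlos.
Carlos beats every other option head-to-head.

Carlos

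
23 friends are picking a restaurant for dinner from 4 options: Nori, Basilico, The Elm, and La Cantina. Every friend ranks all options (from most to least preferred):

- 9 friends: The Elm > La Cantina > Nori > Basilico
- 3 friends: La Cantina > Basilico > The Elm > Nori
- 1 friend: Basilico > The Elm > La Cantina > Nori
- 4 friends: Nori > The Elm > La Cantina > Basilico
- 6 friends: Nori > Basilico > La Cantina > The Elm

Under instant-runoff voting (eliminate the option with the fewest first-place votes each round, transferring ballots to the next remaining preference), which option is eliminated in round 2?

Round 1: Nori 10, Basilico 1, The Elm 9, La Cantina 3. Eliminate Basilico.
Round 2: Nori 10, The Elm 10, La Cantina 3. Eliminate La Cantina.

La Cantina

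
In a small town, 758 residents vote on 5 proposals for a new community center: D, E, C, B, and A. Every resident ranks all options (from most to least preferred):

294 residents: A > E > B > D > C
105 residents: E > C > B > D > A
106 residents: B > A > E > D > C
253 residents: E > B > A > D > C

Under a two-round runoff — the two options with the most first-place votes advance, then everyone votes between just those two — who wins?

Round 1 first-place votes: D 0, E 358, C 0, B 106, A 294.
E and A advance.
Runoff: E is preferred to A by 358 voters; A by 400.
A wins the runoff.

A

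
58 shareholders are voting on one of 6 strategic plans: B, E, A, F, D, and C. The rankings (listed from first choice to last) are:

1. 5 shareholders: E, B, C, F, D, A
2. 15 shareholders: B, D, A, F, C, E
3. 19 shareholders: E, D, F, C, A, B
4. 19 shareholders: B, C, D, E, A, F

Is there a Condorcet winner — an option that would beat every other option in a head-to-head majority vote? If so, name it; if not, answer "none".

B vs E: 34–24 for B.
B vs A: 39–19 for B.
B vs F: 39–19 for B.
B vs D: 39–19 for B.
B vs C: 39–19 for B.
B beats every other option head-to-head.

B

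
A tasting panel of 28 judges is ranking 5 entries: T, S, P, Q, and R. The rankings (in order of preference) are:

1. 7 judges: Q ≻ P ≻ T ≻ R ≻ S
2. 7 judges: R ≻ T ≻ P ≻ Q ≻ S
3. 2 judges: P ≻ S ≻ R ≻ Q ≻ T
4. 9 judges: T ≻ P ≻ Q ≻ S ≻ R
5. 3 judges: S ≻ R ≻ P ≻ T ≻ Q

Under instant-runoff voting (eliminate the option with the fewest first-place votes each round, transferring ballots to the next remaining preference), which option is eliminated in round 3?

Q

Round 1: T 9, S 3, P 2, Q 7, R 7. Eliminate P.
Round 2: T 9, S 5, Q 7, R 7. Eliminate S.
Round 3: T 9, Q 7, R 12. Eliminate Q.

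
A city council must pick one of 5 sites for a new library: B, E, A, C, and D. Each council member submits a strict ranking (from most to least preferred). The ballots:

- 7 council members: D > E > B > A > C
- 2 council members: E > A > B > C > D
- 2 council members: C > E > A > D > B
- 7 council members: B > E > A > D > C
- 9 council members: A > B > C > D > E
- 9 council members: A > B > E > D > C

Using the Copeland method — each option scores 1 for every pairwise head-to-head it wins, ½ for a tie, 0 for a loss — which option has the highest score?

A

B: beats E, C, and D; loses to A → score 3.
E: beats C and D; ties A; loses to B → score 2.5.
A: beats B, C, and D; ties E → score 3.5.
C: loses to B, E, A, and D → score 0.
D: beats C; loses to B, E, and A → score 1.
A has the best pairwise record.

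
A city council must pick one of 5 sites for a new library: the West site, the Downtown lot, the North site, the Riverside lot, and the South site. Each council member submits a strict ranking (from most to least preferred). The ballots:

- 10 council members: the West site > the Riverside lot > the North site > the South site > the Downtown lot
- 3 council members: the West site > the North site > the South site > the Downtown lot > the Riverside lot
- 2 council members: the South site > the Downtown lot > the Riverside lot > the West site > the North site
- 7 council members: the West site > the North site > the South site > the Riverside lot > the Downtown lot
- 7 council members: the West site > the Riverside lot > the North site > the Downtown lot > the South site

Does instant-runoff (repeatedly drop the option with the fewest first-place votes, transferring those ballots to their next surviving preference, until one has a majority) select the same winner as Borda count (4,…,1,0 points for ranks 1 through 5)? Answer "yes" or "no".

yes

Instant-runoff — R1 the West site 27, the Downtown lot 0, the North site 0, the Riverside lot 0, the South site 2 (the West site winner). Winner: the West site.
Borda — scores: the West site 110, the Downtown lot 16, the North site 64, the Riverside lot 62, the South site 38. Winner: the West site.
The two methods agree.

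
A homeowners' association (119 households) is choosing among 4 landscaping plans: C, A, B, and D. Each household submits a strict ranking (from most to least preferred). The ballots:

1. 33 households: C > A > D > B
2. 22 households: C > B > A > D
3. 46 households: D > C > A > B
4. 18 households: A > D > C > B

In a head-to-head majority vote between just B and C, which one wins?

Voters preferring B to C: 0; preferring C to B: 119.
C wins the head-to-head.

C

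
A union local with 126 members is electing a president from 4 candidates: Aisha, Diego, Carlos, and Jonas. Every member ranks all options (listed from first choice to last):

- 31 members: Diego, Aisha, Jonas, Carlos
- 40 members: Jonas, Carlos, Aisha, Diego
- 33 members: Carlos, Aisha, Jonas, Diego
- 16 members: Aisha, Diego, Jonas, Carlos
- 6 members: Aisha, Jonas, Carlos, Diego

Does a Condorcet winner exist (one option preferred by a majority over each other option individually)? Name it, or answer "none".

none

Checking pairwise contests:
Carlos beats Aisha 73–53.
Aisha beats Diego 95–31.
Jonas beats Carlos 93–33.
Aisha beats Jonas 86–40.
Every option loses at least one head-to-head, so there is no Condorcet winner.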